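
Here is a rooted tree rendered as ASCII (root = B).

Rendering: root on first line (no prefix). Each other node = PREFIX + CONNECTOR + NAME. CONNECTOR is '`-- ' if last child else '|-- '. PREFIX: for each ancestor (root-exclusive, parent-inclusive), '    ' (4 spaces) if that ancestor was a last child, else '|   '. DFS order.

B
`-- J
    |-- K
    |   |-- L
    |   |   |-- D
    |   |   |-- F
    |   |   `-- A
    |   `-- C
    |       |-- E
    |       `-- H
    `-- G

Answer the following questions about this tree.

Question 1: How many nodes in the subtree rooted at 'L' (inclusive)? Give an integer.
Answer: 4

Derivation:
Subtree rooted at L contains: A, D, F, L
Count = 4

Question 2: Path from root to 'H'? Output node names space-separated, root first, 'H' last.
Walk down from root: B -> J -> K -> C -> H

Answer: B J K C H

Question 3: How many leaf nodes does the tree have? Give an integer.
Leaves (nodes with no children): A, D, E, F, G, H

Answer: 6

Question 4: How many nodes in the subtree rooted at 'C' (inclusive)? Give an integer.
Answer: 3

Derivation:
Subtree rooted at C contains: C, E, H
Count = 3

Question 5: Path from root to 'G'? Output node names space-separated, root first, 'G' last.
Answer: B J G

Derivation:
Walk down from root: B -> J -> G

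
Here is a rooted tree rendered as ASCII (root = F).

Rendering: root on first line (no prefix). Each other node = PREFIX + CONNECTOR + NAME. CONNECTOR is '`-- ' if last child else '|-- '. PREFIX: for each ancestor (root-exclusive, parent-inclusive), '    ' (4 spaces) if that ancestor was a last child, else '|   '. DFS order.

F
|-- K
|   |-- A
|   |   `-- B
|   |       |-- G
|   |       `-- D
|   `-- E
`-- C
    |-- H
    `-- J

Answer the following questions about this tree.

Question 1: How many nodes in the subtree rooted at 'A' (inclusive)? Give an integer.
Subtree rooted at A contains: A, B, D, G
Count = 4

Answer: 4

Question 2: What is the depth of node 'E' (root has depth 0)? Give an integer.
Path from root to E: F -> K -> E
Depth = number of edges = 2

Answer: 2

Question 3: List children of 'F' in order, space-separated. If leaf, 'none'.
Answer: K C

Derivation:
Node F's children (from adjacency): K, C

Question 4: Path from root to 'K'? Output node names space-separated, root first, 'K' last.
Answer: F K

Derivation:
Walk down from root: F -> K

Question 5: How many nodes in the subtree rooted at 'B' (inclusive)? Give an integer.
Answer: 3

Derivation:
Subtree rooted at B contains: B, D, G
Count = 3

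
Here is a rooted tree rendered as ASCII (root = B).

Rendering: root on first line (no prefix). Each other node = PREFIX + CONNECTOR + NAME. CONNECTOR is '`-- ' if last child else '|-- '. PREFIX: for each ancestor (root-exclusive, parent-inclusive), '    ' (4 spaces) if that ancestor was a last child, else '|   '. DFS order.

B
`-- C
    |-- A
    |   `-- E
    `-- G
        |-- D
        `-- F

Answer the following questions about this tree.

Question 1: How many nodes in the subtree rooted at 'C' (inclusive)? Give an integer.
Answer: 6

Derivation:
Subtree rooted at C contains: A, C, D, E, F, G
Count = 6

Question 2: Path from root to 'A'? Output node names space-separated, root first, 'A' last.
Walk down from root: B -> C -> A

Answer: B C A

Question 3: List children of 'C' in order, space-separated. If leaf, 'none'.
Answer: A G

Derivation:
Node C's children (from adjacency): A, G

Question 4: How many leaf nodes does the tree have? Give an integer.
Answer: 3

Derivation:
Leaves (nodes with no children): D, E, F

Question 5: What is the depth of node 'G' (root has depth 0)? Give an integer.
Path from root to G: B -> C -> G
Depth = number of edges = 2

Answer: 2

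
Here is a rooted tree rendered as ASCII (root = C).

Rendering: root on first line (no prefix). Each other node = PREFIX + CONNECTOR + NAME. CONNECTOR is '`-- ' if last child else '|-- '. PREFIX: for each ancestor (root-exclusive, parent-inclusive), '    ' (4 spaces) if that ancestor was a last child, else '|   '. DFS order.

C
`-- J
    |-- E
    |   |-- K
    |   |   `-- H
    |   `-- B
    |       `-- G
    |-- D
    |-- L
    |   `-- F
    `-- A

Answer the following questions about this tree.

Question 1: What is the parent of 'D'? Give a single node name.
Scan adjacency: D appears as child of J

Answer: J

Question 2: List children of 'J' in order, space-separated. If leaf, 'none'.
Answer: E D L A

Derivation:
Node J's children (from adjacency): E, D, L, A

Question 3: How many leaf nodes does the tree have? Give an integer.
Leaves (nodes with no children): A, D, F, G, H

Answer: 5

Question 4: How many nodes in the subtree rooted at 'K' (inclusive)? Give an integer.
Subtree rooted at K contains: H, K
Count = 2

Answer: 2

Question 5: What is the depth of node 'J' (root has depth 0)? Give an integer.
Path from root to J: C -> J
Depth = number of edges = 1

Answer: 1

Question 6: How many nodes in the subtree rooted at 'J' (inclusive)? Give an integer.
Answer: 10

Derivation:
Subtree rooted at J contains: A, B, D, E, F, G, H, J, K, L
Count = 10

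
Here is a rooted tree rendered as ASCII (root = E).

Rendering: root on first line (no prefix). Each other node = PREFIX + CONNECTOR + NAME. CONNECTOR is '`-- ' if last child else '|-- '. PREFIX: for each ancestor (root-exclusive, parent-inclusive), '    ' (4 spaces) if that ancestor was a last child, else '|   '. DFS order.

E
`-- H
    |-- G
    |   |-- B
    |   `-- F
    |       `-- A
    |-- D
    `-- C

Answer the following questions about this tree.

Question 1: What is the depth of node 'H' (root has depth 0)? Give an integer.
Answer: 1

Derivation:
Path from root to H: E -> H
Depth = number of edges = 1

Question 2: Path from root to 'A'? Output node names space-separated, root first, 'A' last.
Walk down from root: E -> H -> G -> F -> A

Answer: E H G F A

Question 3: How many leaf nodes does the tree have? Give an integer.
Leaves (nodes with no children): A, B, C, D

Answer: 4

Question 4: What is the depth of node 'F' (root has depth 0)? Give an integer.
Path from root to F: E -> H -> G -> F
Depth = number of edges = 3

Answer: 3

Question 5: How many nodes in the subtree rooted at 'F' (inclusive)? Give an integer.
Subtree rooted at F contains: A, F
Count = 2

Answer: 2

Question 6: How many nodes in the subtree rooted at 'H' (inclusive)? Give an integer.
Subtree rooted at H contains: A, B, C, D, F, G, H
Count = 7

Answer: 7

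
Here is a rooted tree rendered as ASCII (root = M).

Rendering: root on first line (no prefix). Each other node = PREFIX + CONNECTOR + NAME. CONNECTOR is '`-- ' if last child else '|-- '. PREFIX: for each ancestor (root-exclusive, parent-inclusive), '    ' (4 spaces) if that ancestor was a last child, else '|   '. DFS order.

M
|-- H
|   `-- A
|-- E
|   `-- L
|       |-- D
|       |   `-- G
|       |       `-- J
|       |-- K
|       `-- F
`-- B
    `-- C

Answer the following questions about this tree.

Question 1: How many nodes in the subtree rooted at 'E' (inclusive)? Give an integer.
Answer: 7

Derivation:
Subtree rooted at E contains: D, E, F, G, J, K, L
Count = 7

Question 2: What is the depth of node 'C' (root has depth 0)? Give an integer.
Answer: 2

Derivation:
Path from root to C: M -> B -> C
Depth = number of edges = 2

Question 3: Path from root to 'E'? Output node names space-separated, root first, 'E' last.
Walk down from root: M -> E

Answer: M E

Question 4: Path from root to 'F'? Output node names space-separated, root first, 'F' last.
Answer: M E L F

Derivation:
Walk down from root: M -> E -> L -> F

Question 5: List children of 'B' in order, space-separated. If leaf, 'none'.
Answer: C

Derivation:
Node B's children (from adjacency): C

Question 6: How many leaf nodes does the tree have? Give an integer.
Leaves (nodes with no children): A, C, F, J, K

Answer: 5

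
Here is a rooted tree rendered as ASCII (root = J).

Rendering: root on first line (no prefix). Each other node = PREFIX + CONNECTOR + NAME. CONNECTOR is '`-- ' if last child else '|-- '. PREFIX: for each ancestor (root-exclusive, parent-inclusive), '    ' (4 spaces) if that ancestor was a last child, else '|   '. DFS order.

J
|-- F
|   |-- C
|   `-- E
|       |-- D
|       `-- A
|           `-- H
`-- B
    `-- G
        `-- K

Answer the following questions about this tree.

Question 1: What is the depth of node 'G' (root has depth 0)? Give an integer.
Path from root to G: J -> B -> G
Depth = number of edges = 2

Answer: 2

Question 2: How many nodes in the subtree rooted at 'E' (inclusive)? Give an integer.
Subtree rooted at E contains: A, D, E, H
Count = 4

Answer: 4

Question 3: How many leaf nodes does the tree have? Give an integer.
Answer: 4

Derivation:
Leaves (nodes with no children): C, D, H, K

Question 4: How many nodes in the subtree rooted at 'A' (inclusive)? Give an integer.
Answer: 2

Derivation:
Subtree rooted at A contains: A, H
Count = 2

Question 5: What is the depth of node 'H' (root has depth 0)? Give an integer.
Path from root to H: J -> F -> E -> A -> H
Depth = number of edges = 4

Answer: 4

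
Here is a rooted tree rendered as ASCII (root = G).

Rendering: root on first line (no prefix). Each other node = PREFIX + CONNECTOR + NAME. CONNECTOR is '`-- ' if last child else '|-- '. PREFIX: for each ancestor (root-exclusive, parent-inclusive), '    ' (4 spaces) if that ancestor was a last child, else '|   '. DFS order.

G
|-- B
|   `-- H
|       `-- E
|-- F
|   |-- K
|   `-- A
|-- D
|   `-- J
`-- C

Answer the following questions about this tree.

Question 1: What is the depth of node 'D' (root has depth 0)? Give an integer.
Path from root to D: G -> D
Depth = number of edges = 1

Answer: 1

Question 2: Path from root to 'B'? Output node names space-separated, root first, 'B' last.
Answer: G B

Derivation:
Walk down from root: G -> B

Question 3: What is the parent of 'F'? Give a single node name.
Answer: G

Derivation:
Scan adjacency: F appears as child of G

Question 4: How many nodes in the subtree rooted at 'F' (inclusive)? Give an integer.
Answer: 3

Derivation:
Subtree rooted at F contains: A, F, K
Count = 3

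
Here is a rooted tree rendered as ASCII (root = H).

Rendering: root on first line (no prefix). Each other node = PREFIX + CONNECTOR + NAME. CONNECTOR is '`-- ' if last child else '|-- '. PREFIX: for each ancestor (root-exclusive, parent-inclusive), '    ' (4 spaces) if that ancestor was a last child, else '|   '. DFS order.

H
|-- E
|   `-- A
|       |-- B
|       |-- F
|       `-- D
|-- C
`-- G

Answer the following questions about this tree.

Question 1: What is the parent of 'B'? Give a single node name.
Answer: A

Derivation:
Scan adjacency: B appears as child of A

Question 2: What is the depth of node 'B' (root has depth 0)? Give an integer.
Path from root to B: H -> E -> A -> B
Depth = number of edges = 3

Answer: 3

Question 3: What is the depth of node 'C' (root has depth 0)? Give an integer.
Answer: 1

Derivation:
Path from root to C: H -> C
Depth = number of edges = 1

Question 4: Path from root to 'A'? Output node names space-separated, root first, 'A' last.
Answer: H E A

Derivation:
Walk down from root: H -> E -> A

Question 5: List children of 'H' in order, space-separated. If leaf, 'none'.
Node H's children (from adjacency): E, C, G

Answer: E C G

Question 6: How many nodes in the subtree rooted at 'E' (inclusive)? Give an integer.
Answer: 5

Derivation:
Subtree rooted at E contains: A, B, D, E, F
Count = 5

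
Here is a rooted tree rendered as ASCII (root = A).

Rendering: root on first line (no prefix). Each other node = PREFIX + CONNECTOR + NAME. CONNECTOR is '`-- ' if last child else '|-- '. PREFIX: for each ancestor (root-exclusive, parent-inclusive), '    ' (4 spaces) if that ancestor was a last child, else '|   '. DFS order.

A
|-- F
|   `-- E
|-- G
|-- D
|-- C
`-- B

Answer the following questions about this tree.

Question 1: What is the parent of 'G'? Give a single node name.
Answer: A

Derivation:
Scan adjacency: G appears as child of A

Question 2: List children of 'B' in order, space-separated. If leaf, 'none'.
Answer: none

Derivation:
Node B's children (from adjacency): (leaf)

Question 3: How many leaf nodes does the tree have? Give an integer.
Leaves (nodes with no children): B, C, D, E, G

Answer: 5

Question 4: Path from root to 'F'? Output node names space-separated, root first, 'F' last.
Walk down from root: A -> F

Answer: A F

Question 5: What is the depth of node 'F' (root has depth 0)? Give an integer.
Answer: 1

Derivation:
Path from root to F: A -> F
Depth = number of edges = 1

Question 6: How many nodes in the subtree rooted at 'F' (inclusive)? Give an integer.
Answer: 2

Derivation:
Subtree rooted at F contains: E, F
Count = 2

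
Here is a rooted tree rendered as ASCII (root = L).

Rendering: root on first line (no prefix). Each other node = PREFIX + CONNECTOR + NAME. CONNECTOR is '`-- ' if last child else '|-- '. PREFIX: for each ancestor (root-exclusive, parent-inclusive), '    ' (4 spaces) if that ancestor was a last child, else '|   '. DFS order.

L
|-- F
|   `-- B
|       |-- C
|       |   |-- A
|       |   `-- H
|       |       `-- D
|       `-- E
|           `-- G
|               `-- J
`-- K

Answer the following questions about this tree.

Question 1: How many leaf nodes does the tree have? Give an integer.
Answer: 4

Derivation:
Leaves (nodes with no children): A, D, J, K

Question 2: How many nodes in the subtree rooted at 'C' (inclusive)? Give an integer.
Subtree rooted at C contains: A, C, D, H
Count = 4

Answer: 4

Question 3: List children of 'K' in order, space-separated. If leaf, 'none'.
Answer: none

Derivation:
Node K's children (from adjacency): (leaf)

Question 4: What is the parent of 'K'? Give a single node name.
Answer: L

Derivation:
Scan adjacency: K appears as child of L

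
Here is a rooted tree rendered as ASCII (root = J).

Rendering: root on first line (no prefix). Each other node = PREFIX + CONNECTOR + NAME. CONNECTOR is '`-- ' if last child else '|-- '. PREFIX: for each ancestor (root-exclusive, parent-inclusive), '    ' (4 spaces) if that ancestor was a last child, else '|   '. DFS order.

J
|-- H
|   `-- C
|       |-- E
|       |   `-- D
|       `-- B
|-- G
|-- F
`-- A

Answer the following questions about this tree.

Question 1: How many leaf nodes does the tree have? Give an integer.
Answer: 5

Derivation:
Leaves (nodes with no children): A, B, D, F, G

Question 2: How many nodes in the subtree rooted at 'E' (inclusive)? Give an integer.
Answer: 2

Derivation:
Subtree rooted at E contains: D, E
Count = 2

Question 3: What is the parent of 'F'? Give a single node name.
Answer: J

Derivation:
Scan adjacency: F appears as child of J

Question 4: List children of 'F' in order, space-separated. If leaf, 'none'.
Answer: none

Derivation:
Node F's children (from adjacency): (leaf)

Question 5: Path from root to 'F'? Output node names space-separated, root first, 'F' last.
Walk down from root: J -> F

Answer: J F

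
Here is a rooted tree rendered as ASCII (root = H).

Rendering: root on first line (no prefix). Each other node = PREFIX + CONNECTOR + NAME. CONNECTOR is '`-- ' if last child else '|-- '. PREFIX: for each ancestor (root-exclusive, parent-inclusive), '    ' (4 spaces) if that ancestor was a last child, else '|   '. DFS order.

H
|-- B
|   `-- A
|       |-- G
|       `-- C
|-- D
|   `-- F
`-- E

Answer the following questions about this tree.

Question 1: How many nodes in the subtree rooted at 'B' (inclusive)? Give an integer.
Answer: 4

Derivation:
Subtree rooted at B contains: A, B, C, G
Count = 4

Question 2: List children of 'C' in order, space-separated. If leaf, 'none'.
Answer: none

Derivation:
Node C's children (from adjacency): (leaf)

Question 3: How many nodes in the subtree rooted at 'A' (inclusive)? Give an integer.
Answer: 3

Derivation:
Subtree rooted at A contains: A, C, G
Count = 3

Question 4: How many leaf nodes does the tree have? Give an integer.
Leaves (nodes with no children): C, E, F, G

Answer: 4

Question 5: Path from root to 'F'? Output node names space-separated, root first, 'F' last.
Walk down from root: H -> D -> F

Answer: H D F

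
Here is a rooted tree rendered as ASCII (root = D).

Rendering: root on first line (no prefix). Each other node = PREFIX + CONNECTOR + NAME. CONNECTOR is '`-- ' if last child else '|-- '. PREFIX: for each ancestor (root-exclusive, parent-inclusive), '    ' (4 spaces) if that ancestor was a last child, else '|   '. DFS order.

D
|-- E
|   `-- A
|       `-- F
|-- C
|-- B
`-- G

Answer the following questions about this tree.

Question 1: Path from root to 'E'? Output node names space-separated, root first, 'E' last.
Walk down from root: D -> E

Answer: D E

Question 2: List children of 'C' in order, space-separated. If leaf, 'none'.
Answer: none

Derivation:
Node C's children (from adjacency): (leaf)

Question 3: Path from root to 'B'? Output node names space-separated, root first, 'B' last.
Walk down from root: D -> B

Answer: D B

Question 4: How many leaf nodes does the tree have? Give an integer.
Leaves (nodes with no children): B, C, F, G

Answer: 4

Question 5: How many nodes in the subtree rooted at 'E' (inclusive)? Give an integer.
Subtree rooted at E contains: A, E, F
Count = 3

Answer: 3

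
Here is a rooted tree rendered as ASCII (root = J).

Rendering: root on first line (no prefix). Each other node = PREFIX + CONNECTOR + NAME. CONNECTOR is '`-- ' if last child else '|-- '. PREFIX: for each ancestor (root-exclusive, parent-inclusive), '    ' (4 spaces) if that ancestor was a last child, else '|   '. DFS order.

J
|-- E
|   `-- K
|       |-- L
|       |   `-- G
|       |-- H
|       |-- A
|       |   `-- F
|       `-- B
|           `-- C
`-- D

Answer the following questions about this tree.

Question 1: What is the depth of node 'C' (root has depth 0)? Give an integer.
Path from root to C: J -> E -> K -> B -> C
Depth = number of edges = 4

Answer: 4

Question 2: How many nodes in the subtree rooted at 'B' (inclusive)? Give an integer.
Subtree rooted at B contains: B, C
Count = 2

Answer: 2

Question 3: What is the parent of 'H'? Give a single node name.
Scan adjacency: H appears as child of K

Answer: K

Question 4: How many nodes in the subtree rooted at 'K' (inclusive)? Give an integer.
Subtree rooted at K contains: A, B, C, F, G, H, K, L
Count = 8

Answer: 8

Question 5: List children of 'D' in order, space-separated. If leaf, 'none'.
Node D's children (from adjacency): (leaf)

Answer: none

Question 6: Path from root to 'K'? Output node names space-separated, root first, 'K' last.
Walk down from root: J -> E -> K

Answer: J E K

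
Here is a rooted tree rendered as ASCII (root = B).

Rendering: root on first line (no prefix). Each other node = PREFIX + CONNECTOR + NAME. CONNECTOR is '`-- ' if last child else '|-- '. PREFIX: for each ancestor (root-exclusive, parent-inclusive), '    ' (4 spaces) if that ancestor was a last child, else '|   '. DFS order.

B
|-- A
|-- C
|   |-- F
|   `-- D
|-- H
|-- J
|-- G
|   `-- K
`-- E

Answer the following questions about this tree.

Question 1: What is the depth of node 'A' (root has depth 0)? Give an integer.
Answer: 1

Derivation:
Path from root to A: B -> A
Depth = number of edges = 1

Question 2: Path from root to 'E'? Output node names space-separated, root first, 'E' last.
Answer: B E

Derivation:
Walk down from root: B -> E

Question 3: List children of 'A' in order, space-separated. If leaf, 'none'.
Node A's children (from adjacency): (leaf)

Answer: none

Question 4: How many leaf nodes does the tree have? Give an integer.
Answer: 7

Derivation:
Leaves (nodes with no children): A, D, E, F, H, J, K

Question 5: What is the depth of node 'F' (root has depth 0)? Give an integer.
Path from root to F: B -> C -> F
Depth = number of edges = 2

Answer: 2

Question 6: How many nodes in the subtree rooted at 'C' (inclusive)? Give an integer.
Subtree rooted at C contains: C, D, F
Count = 3

Answer: 3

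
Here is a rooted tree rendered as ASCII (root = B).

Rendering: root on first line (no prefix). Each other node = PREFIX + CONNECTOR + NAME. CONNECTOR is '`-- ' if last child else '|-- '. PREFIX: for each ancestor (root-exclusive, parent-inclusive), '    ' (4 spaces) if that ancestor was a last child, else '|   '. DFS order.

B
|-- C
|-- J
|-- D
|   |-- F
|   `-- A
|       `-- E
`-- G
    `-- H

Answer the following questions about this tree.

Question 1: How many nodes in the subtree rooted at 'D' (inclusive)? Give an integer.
Subtree rooted at D contains: A, D, E, F
Count = 4

Answer: 4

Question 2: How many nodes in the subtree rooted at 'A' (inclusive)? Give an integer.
Subtree rooted at A contains: A, E
Count = 2

Answer: 2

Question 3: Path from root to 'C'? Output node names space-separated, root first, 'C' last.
Walk down from root: B -> C

Answer: B C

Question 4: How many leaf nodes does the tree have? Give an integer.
Leaves (nodes with no children): C, E, F, H, J

Answer: 5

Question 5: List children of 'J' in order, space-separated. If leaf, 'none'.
Answer: none

Derivation:
Node J's children (from adjacency): (leaf)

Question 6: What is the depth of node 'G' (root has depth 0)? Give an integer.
Answer: 1

Derivation:
Path from root to G: B -> G
Depth = number of edges = 1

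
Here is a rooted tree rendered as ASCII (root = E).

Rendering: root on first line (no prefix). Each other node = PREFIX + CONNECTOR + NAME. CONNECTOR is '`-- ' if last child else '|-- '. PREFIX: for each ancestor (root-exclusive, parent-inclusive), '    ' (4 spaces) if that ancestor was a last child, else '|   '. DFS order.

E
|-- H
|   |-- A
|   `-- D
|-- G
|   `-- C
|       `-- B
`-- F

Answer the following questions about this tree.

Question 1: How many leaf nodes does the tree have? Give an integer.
Answer: 4

Derivation:
Leaves (nodes with no children): A, B, D, F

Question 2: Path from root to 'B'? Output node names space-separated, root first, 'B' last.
Walk down from root: E -> G -> C -> B

Answer: E G C B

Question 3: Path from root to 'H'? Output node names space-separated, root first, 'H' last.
Walk down from root: E -> H

Answer: E H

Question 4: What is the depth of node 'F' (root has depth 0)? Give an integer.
Path from root to F: E -> F
Depth = number of edges = 1

Answer: 1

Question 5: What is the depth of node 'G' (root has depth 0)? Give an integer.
Answer: 1

Derivation:
Path from root to G: E -> G
Depth = number of edges = 1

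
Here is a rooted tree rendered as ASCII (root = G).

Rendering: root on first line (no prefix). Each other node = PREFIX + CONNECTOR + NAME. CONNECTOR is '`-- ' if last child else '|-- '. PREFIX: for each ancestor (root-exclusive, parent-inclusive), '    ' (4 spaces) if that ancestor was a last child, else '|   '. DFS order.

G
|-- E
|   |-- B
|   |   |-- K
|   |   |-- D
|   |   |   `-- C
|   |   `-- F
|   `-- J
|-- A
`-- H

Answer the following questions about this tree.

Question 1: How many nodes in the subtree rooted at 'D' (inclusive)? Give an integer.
Answer: 2

Derivation:
Subtree rooted at D contains: C, D
Count = 2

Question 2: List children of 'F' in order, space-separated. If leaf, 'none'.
Answer: none

Derivation:
Node F's children (from adjacency): (leaf)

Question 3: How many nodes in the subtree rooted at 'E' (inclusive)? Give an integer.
Subtree rooted at E contains: B, C, D, E, F, J, K
Count = 7

Answer: 7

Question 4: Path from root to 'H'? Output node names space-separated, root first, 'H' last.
Walk down from root: G -> H

Answer: G H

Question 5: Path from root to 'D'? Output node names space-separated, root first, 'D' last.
Answer: G E B D

Derivation:
Walk down from root: G -> E -> B -> D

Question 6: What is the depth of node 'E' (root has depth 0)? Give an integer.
Path from root to E: G -> E
Depth = number of edges = 1

Answer: 1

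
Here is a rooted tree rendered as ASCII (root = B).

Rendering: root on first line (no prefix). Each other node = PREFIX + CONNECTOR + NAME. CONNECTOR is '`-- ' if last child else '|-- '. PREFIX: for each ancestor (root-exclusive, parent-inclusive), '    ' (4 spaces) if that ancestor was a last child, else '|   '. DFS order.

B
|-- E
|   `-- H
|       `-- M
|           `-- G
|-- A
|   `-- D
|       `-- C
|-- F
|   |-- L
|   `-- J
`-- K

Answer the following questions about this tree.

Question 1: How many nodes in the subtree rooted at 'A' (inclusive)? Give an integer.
Subtree rooted at A contains: A, C, D
Count = 3

Answer: 3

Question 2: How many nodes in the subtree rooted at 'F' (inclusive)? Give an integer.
Answer: 3

Derivation:
Subtree rooted at F contains: F, J, L
Count = 3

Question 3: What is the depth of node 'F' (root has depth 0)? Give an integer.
Answer: 1

Derivation:
Path from root to F: B -> F
Depth = number of edges = 1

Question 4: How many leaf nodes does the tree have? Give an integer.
Leaves (nodes with no children): C, G, J, K, L

Answer: 5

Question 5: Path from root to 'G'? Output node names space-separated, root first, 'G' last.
Answer: B E H M G

Derivation:
Walk down from root: B -> E -> H -> M -> G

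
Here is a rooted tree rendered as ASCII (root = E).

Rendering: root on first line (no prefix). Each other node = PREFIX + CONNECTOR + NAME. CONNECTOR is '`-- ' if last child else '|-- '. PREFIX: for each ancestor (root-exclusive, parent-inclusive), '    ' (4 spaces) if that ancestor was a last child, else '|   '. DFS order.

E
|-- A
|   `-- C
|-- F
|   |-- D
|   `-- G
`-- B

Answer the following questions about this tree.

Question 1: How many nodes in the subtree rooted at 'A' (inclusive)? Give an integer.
Answer: 2

Derivation:
Subtree rooted at A contains: A, C
Count = 2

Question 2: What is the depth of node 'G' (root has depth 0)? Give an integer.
Path from root to G: E -> F -> G
Depth = number of edges = 2

Answer: 2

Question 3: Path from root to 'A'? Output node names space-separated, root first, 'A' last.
Walk down from root: E -> A

Answer: E A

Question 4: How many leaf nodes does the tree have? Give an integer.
Leaves (nodes with no children): B, C, D, G

Answer: 4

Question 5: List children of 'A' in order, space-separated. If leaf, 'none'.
Node A's children (from adjacency): C

Answer: C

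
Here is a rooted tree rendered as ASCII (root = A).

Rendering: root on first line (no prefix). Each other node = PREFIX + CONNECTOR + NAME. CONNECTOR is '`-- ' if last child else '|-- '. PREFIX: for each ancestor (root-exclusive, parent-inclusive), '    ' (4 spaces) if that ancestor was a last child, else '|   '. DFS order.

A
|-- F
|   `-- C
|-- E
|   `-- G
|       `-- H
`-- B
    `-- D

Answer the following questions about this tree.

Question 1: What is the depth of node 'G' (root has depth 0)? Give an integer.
Answer: 2

Derivation:
Path from root to G: A -> E -> G
Depth = number of edges = 2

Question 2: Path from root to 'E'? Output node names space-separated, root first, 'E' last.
Walk down from root: A -> E

Answer: A E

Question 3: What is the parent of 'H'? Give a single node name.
Scan adjacency: H appears as child of G

Answer: G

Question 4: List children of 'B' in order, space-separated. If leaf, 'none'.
Node B's children (from adjacency): D

Answer: D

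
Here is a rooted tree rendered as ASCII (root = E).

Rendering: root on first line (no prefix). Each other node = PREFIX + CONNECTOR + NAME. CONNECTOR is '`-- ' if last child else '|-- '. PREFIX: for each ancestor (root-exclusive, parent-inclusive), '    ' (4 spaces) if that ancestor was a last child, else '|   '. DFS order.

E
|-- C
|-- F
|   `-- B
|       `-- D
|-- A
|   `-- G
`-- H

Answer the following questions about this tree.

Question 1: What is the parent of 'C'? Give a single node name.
Scan adjacency: C appears as child of E

Answer: E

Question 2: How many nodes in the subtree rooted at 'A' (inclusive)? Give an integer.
Answer: 2

Derivation:
Subtree rooted at A contains: A, G
Count = 2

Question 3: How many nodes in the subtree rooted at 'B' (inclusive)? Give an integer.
Answer: 2

Derivation:
Subtree rooted at B contains: B, D
Count = 2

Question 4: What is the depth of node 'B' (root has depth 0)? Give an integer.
Path from root to B: E -> F -> B
Depth = number of edges = 2

Answer: 2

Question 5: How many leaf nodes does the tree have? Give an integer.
Answer: 4

Derivation:
Leaves (nodes with no children): C, D, G, H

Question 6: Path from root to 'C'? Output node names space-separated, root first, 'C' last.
Walk down from root: E -> C

Answer: E C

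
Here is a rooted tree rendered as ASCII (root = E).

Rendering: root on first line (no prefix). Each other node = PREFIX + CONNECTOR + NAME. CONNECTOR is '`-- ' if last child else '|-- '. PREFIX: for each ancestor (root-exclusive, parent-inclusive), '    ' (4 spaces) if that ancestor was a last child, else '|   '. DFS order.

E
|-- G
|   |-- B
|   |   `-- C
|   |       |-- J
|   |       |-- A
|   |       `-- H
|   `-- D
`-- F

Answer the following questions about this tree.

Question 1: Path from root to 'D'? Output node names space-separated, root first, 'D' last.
Answer: E G D

Derivation:
Walk down from root: E -> G -> D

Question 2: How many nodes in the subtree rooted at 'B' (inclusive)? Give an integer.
Answer: 5

Derivation:
Subtree rooted at B contains: A, B, C, H, J
Count = 5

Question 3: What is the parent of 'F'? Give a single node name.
Scan adjacency: F appears as child of E

Answer: E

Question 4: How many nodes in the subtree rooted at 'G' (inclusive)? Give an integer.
Subtree rooted at G contains: A, B, C, D, G, H, J
Count = 7

Answer: 7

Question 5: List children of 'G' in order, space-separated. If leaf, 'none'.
Node G's children (from adjacency): B, D

Answer: B D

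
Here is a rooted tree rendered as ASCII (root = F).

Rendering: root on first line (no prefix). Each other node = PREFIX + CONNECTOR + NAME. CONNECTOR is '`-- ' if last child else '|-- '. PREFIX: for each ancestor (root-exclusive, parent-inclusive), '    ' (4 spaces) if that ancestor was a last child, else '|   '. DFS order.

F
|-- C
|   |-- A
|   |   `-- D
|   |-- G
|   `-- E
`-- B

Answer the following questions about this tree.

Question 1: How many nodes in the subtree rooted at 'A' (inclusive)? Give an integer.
Answer: 2

Derivation:
Subtree rooted at A contains: A, D
Count = 2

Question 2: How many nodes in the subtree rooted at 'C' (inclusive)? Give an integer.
Subtree rooted at C contains: A, C, D, E, G
Count = 5

Answer: 5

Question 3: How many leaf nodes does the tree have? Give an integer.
Answer: 4

Derivation:
Leaves (nodes with no children): B, D, E, G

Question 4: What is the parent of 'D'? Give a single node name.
Answer: A

Derivation:
Scan adjacency: D appears as child of A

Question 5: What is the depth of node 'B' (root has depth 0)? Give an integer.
Path from root to B: F -> B
Depth = number of edges = 1

Answer: 1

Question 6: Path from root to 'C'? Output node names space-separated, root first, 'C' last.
Walk down from root: F -> C

Answer: F C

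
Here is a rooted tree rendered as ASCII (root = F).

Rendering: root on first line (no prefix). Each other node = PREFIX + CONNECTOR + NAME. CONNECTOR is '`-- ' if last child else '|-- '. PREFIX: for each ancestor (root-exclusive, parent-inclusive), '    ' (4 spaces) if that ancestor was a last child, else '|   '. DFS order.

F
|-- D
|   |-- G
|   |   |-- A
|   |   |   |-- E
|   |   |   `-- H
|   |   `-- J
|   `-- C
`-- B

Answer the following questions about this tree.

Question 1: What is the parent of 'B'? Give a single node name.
Answer: F

Derivation:
Scan adjacency: B appears as child of F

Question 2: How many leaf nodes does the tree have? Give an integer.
Leaves (nodes with no children): B, C, E, H, J

Answer: 5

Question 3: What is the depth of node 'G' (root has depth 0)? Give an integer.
Answer: 2

Derivation:
Path from root to G: F -> D -> G
Depth = number of edges = 2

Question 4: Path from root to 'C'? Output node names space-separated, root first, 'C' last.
Walk down from root: F -> D -> C

Answer: F D C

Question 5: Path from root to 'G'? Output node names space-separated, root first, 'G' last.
Answer: F D G

Derivation:
Walk down from root: F -> D -> G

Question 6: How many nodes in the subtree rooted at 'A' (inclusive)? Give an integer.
Subtree rooted at A contains: A, E, H
Count = 3

Answer: 3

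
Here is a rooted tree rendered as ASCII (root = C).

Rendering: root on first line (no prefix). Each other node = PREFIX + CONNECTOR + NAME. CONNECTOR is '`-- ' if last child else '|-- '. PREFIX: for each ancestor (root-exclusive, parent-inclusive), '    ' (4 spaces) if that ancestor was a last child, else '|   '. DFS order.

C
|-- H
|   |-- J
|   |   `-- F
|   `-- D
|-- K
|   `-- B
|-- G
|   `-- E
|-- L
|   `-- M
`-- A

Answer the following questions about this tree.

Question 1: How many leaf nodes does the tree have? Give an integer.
Answer: 6

Derivation:
Leaves (nodes with no children): A, B, D, E, F, M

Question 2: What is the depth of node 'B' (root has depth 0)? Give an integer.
Answer: 2

Derivation:
Path from root to B: C -> K -> B
Depth = number of edges = 2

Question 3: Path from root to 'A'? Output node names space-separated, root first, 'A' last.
Walk down from root: C -> A

Answer: C A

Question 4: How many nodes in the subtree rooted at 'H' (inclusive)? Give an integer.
Answer: 4

Derivation:
Subtree rooted at H contains: D, F, H, J
Count = 4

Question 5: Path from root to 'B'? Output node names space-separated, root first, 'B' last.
Answer: C K B

Derivation:
Walk down from root: C -> K -> B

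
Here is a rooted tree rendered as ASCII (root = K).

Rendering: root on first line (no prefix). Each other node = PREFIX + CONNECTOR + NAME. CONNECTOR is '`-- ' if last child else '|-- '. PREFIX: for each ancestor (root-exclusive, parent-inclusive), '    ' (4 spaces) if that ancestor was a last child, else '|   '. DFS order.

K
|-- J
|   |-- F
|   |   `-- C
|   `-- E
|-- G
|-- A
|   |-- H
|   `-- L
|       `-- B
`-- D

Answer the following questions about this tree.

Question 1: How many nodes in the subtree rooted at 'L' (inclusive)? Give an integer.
Answer: 2

Derivation:
Subtree rooted at L contains: B, L
Count = 2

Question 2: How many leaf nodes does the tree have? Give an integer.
Leaves (nodes with no children): B, C, D, E, G, H

Answer: 6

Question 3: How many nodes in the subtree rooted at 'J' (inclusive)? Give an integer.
Answer: 4

Derivation:
Subtree rooted at J contains: C, E, F, J
Count = 4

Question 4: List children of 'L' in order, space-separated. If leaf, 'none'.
Node L's children (from adjacency): B

Answer: B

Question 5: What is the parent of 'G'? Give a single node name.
Scan adjacency: G appears as child of K

Answer: K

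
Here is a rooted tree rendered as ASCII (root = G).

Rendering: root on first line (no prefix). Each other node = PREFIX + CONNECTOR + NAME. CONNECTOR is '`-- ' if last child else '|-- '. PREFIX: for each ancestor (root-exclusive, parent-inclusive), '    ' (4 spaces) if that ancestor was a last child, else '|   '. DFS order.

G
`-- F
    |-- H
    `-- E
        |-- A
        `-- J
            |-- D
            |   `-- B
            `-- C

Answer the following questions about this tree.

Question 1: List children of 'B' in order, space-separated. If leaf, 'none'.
Answer: none

Derivation:
Node B's children (from adjacency): (leaf)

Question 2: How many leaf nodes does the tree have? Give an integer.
Answer: 4

Derivation:
Leaves (nodes with no children): A, B, C, H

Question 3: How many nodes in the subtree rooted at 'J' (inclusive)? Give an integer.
Subtree rooted at J contains: B, C, D, J
Count = 4

Answer: 4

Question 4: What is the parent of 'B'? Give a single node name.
Answer: D

Derivation:
Scan adjacency: B appears as child of D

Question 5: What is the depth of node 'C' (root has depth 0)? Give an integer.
Path from root to C: G -> F -> E -> J -> C
Depth = number of edges = 4

Answer: 4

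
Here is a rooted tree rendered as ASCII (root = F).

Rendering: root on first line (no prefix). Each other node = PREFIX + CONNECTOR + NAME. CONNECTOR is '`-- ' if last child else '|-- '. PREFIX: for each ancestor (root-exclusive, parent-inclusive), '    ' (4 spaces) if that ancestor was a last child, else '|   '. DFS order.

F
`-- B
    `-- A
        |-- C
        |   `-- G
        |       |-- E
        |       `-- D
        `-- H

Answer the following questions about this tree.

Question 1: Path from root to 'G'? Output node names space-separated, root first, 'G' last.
Walk down from root: F -> B -> A -> C -> G

Answer: F B A C G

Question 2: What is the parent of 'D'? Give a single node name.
Scan adjacency: D appears as child of G

Answer: G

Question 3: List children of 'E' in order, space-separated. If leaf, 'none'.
Node E's children (from adjacency): (leaf)

Answer: none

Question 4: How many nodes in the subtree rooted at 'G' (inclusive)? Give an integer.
Answer: 3

Derivation:
Subtree rooted at G contains: D, E, G
Count = 3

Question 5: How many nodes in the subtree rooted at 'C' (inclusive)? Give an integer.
Subtree rooted at C contains: C, D, E, G
Count = 4

Answer: 4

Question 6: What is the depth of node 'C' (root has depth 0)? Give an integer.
Path from root to C: F -> B -> A -> C
Depth = number of edges = 3

Answer: 3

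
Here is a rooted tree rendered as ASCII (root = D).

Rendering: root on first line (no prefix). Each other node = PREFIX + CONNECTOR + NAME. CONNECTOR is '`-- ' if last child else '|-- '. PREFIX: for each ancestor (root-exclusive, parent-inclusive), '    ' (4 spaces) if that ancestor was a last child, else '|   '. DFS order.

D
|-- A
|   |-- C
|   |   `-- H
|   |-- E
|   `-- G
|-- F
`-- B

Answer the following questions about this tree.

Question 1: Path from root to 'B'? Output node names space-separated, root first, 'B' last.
Answer: D B

Derivation:
Walk down from root: D -> B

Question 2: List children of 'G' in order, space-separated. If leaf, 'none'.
Node G's children (from adjacency): (leaf)

Answer: none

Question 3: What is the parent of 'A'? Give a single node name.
Scan adjacency: A appears as child of D

Answer: D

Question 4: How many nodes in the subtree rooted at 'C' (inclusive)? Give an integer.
Subtree rooted at C contains: C, H
Count = 2

Answer: 2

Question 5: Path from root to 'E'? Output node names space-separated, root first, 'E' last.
Answer: D A E

Derivation:
Walk down from root: D -> A -> E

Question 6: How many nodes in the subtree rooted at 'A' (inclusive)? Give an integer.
Subtree rooted at A contains: A, C, E, G, H
Count = 5

Answer: 5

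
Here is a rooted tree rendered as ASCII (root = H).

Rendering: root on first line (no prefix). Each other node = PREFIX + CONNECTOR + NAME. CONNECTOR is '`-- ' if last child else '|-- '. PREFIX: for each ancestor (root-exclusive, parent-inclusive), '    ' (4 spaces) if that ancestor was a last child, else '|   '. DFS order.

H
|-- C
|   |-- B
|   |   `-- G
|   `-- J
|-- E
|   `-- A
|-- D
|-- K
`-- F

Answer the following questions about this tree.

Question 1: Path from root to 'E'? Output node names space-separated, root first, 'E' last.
Answer: H E

Derivation:
Walk down from root: H -> E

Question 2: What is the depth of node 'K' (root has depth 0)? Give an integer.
Path from root to K: H -> K
Depth = number of edges = 1

Answer: 1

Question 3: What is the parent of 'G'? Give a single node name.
Scan adjacency: G appears as child of B

Answer: B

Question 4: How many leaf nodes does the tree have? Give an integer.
Answer: 6

Derivation:
Leaves (nodes with no children): A, D, F, G, J, K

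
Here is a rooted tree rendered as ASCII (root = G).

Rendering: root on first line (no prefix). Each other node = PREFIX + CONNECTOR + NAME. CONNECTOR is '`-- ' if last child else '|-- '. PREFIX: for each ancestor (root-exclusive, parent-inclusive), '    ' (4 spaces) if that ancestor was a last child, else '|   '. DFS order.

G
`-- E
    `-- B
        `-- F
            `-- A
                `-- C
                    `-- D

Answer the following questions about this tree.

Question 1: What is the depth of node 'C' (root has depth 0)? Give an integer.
Answer: 5

Derivation:
Path from root to C: G -> E -> B -> F -> A -> C
Depth = number of edges = 5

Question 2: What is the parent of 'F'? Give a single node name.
Answer: B

Derivation:
Scan adjacency: F appears as child of B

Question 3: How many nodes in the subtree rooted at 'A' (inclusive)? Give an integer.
Subtree rooted at A contains: A, C, D
Count = 3

Answer: 3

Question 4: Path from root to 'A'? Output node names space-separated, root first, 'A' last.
Answer: G E B F A

Derivation:
Walk down from root: G -> E -> B -> F -> A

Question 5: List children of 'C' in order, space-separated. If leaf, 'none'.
Node C's children (from adjacency): D

Answer: D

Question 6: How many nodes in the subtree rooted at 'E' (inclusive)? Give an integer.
Subtree rooted at E contains: A, B, C, D, E, F
Count = 6

Answer: 6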